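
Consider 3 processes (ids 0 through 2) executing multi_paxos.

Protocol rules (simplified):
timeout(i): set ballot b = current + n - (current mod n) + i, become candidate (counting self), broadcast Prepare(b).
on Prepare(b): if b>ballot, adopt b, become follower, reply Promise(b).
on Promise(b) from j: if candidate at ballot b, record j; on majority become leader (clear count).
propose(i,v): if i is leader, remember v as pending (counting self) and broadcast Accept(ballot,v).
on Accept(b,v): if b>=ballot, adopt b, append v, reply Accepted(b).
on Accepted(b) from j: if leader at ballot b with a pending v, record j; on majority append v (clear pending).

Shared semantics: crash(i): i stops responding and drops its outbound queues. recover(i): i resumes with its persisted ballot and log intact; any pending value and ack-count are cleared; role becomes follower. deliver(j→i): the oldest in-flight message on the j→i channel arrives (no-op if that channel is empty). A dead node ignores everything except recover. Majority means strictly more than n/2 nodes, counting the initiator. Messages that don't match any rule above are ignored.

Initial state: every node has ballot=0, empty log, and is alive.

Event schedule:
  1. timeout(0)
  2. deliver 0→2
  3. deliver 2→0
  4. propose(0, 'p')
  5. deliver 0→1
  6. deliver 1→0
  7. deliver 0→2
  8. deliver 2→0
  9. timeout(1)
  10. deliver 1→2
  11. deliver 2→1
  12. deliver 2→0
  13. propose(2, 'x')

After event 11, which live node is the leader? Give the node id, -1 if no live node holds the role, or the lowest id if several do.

step 1 timeout(0): 0={cand,b=3,log=-}
step 2 deliver 0→2: 2={foll,b=3,log=-}
step 3 deliver 2→0: 0={lead,b=3,log=-}
step 4 propose(0,'p'): —
step 5 deliver 0→1: 1={foll,b=3,log=-}
step 6 deliver 1→0: —
step 7 deliver 0→2: 2={foll,b=3,log=p}
step 8 deliver 2→0: 0={lead,b=3,log=p}
step 9 timeout(1): 1={cand,b=7,log=-}
step 10 deliver 1→2: 2={foll,b=7,log=p}
step 11 deliver 2→1: 1={lead,b=7,log=-}

0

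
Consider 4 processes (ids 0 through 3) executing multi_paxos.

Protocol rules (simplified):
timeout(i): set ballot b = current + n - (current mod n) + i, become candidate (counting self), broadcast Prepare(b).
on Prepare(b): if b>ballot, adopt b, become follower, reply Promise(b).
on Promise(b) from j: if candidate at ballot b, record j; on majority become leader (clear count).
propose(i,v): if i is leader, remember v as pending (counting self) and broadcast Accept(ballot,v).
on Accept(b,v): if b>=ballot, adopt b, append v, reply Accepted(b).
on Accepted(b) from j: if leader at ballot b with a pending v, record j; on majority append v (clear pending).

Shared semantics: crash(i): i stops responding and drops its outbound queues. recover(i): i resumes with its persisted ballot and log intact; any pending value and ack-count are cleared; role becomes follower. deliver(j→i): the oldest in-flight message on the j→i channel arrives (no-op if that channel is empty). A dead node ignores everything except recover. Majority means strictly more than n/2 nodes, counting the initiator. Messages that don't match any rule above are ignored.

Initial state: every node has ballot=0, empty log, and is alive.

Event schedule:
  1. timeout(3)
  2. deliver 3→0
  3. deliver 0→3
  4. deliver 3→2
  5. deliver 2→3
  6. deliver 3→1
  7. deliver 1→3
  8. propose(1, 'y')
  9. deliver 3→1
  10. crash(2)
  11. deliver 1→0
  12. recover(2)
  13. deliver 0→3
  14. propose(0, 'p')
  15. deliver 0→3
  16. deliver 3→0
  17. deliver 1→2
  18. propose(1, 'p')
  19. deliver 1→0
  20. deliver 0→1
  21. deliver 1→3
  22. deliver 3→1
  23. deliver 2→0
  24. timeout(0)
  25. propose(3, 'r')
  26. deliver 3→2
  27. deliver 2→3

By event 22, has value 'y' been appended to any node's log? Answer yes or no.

no

step 1 timeout(3): 3={cand,b=7,log=-}
step 2 deliver 3→0: 0={foll,b=7,log=-}
step 3 deliver 0→3: —
step 4 deliver 3→2: 2={foll,b=7,log=-}
step 5 deliver 2→3: 3={lead,b=7,log=-}
step 6 deliver 3→1: 1={foll,b=7,log=-}
step 7 deliver 1→3: —
step 8 propose(1,'y'): —
step 9 deliver 3→1: —
step 10 crash(2): 2={✗foll,b=7,log=-}
step 11 deliver 1→0: —
step 12 recover(2): 2={foll,b=7,log=-}
step 13 deliver 0→3: —
step 14 propose(0,'p'): —
step 15 deliver 0→3: —
step 16 deliver 3→0: —
step 17 deliver 1→2: —
step 18 propose(1,'p'): —
step 19 deliver 1→0: —
step 20 deliver 0→1: —
step 21 deliver 1→3: —
step 22 deliver 3→1: —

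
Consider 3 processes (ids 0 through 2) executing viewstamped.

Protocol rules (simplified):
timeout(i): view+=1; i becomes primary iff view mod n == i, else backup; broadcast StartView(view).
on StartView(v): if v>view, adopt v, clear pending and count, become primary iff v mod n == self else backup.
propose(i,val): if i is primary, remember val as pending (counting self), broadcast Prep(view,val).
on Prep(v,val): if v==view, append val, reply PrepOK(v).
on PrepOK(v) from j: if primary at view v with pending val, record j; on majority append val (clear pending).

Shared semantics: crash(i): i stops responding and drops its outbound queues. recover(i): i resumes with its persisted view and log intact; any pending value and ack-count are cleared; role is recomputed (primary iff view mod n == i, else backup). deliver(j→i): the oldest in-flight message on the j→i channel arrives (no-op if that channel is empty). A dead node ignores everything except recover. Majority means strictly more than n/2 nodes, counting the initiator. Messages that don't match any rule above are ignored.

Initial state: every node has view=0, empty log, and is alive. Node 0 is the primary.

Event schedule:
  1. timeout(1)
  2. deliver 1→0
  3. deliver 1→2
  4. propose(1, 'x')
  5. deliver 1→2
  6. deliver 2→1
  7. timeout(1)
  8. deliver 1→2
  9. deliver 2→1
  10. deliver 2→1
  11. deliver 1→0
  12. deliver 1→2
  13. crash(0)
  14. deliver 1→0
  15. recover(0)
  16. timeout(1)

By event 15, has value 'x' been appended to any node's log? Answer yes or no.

yes

e1 timeout(1): 1[prim,v=1,-]
e2 deliver 1→0: 0[back,v=1,-]
e3 deliver 1→2: 2[back,v=1,-]
e4 propose(1,'x'): ·
e5 deliver 1→2: 2[back,v=1,x]
e6 deliver 2→1: 1[prim,v=1,x]
e7 timeout(1): 1[back,v=2,x]
e8 deliver 1→2: 2[prim,v=2,x]
e9 deliver 2→1: ·
e10 deliver 2→1: ·
e11 deliver 1→0: 0[back,v=1,x]
e12 deliver 1→2: ·
e13 crash(0): 0[✗back,v=1,x]
e14 deliver 1→0: ·
e15 recover(0): 0[back,v=1,x]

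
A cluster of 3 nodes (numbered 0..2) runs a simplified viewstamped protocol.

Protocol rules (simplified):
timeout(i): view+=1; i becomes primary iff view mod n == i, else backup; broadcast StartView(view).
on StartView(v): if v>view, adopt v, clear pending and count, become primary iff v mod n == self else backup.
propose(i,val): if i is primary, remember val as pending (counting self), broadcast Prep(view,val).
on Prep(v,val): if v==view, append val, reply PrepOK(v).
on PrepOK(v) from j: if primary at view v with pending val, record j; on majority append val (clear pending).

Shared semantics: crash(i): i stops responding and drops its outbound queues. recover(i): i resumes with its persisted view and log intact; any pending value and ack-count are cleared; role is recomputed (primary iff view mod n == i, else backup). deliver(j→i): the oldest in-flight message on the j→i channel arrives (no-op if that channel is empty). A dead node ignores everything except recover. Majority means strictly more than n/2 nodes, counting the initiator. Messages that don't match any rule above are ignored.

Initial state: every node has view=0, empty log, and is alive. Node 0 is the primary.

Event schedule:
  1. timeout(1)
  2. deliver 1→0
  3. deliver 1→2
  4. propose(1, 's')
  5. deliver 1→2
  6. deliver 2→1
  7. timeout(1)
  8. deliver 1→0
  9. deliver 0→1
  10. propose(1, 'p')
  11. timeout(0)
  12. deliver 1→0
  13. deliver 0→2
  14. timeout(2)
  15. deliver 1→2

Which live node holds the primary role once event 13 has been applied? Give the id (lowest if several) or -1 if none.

e1 timeout(1): 1[prim,v=1,-]
e2 deliver 1→0: 0[back,v=1,-]
e3 deliver 1→2: 2[back,v=1,-]
e4 propose(1,'s'): ·
e5 deliver 1→2: 2[back,v=1,s]
e6 deliver 2→1: 1[prim,v=1,s]
e7 timeout(1): 1[back,v=2,s]
e8 deliver 1→0: 0[back,v=1,s]
e9 deliver 0→1: ·
e10 propose(1,'p'): ·
e11 timeout(0): 0[back,v=2,s]
e12 deliver 1→0: ·
e13 deliver 0→2: 2[prim,v=2,s]

2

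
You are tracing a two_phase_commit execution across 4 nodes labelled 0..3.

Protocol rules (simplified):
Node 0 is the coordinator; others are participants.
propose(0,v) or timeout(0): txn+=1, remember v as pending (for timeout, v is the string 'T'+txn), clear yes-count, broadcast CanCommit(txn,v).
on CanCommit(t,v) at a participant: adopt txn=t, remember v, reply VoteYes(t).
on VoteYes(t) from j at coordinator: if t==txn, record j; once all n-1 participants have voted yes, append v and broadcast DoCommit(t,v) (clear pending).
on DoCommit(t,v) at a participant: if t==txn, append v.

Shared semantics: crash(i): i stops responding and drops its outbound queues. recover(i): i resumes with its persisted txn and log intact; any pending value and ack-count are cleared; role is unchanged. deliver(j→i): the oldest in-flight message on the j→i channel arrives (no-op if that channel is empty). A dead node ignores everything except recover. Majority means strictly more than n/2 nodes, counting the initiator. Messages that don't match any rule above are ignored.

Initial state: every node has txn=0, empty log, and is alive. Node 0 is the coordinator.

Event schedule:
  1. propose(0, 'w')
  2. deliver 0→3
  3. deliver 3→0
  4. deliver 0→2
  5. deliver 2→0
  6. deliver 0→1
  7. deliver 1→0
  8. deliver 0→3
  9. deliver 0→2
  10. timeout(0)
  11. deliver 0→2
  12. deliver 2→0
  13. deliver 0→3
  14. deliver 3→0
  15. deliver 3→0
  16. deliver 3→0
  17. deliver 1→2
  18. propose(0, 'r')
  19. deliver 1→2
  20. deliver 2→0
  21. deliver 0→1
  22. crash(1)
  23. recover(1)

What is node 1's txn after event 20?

1

e1 propose(0,'w'): 0[coor,t=1,-]
e2 deliver 0→3: 3[part,t=1,-]
e3 deliver 3→0: ·
e4 deliver 0→2: 2[part,t=1,-]
e5 deliver 2→0: ·
e6 deliver 0→1: 1[part,t=1,-]
e7 deliver 1→0: 0[coor,t=1,w]
e8 deliver 0→3: 3[part,t=1,w]
e9 deliver 0→2: 2[part,t=1,w]
e10 timeout(0): 0[coor,t=2,w]
e11 deliver 0→2: 2[part,t=2,w]
e12 deliver 2→0: ·
e13 deliver 0→3: 3[part,t=2,w]
e14 deliver 3→0: ·
e15 deliver 3→0: ·
e16 deliver 3→0: ·
e17 deliver 1→2: ·
e18 propose(0,'r'): 0[coor,t=3,w]
e19 deliver 1→2: ·
e20 deliver 2→0: ·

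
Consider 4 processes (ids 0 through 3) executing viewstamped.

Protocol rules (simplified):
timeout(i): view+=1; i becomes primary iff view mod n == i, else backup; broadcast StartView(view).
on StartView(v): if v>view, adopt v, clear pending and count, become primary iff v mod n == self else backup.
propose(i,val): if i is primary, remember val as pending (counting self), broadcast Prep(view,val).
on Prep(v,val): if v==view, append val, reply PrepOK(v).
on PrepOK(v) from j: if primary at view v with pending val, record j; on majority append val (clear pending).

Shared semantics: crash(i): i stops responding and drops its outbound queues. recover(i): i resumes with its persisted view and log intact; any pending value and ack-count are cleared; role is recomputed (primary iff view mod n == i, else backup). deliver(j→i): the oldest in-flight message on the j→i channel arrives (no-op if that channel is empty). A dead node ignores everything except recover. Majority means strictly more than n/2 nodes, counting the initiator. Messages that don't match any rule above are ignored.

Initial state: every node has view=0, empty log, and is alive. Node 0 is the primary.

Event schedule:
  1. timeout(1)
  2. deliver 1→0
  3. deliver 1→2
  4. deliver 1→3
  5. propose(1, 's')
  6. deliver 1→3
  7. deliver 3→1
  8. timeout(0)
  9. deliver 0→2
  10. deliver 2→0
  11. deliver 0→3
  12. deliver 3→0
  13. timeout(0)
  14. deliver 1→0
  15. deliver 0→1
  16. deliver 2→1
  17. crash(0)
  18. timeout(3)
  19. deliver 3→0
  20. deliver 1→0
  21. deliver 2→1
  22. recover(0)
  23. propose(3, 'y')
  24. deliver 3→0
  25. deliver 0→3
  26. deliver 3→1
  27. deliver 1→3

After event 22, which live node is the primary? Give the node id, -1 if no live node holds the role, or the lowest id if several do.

1. timeout(1):  <1:prim v1 ->
2. deliver 1→0:  <0:back v1 ->
3. deliver 1→2:  <2:back v1 ->
4. deliver 1→3:  <3:back v1 ->
5. propose(1,'s'):  nop
6. deliver 1→3:  <3:back v1 s>
7. deliver 3→1:  nop
8. timeout(0):  <0:back v2 ->
9. deliver 0→2:  <2:prim v2 ->
10. deliver 2→0:  nop
11. deliver 0→3:  <3:back v2 s>
12. deliver 3→0:  nop
13. timeout(0):  <0:back v3 ->
14. deliver 1→0:  nop
15. deliver 0→1:  <1:back v2 ->
16. deliver 2→1:  nop
17. crash(0):  <0:✗back v3 ->
18. timeout(3):  <3:prim v3 s>
19. deliver 3→0:  nop
20. deliver 1→0:  nop
21. deliver 2→1:  nop
22. recover(0):  <0:back v3 ->

2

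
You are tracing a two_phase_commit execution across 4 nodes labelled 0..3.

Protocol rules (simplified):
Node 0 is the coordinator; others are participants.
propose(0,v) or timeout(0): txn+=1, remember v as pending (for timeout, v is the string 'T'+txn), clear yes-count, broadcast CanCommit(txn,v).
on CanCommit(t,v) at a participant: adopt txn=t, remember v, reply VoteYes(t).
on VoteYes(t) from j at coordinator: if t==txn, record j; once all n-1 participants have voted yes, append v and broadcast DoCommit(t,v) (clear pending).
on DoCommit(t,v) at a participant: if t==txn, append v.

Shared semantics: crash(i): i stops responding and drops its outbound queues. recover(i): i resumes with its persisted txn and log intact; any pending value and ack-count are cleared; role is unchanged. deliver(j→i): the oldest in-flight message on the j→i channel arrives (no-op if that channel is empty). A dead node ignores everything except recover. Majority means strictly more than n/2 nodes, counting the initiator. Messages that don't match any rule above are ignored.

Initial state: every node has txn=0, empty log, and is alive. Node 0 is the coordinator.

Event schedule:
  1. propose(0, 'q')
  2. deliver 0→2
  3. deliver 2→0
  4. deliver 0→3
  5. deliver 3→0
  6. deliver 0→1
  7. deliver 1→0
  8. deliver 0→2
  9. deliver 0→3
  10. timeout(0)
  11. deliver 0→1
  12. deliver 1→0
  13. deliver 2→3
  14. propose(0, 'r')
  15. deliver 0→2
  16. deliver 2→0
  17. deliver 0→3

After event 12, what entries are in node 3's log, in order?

after 1 — propose(0,'q'): n0:coor/t1/[-]
after 2 — deliver 0→2: n2:part/t1/[-]
after 3 — deliver 2→0: ·
after 4 — deliver 0→3: n3:part/t1/[-]
after 5 — deliver 3→0: ·
after 6 — deliver 0→1: n1:part/t1/[-]
after 7 — deliver 1→0: n0:coor/t1/[q]
after 8 — deliver 0→2: n2:part/t1/[q]
after 9 — deliver 0→3: n3:part/t1/[q]
after 10 — timeout(0): n0:coor/t2/[q]
after 11 — deliver 0→1: n1:part/t1/[q]
after 12 — deliver 1→0: ·

q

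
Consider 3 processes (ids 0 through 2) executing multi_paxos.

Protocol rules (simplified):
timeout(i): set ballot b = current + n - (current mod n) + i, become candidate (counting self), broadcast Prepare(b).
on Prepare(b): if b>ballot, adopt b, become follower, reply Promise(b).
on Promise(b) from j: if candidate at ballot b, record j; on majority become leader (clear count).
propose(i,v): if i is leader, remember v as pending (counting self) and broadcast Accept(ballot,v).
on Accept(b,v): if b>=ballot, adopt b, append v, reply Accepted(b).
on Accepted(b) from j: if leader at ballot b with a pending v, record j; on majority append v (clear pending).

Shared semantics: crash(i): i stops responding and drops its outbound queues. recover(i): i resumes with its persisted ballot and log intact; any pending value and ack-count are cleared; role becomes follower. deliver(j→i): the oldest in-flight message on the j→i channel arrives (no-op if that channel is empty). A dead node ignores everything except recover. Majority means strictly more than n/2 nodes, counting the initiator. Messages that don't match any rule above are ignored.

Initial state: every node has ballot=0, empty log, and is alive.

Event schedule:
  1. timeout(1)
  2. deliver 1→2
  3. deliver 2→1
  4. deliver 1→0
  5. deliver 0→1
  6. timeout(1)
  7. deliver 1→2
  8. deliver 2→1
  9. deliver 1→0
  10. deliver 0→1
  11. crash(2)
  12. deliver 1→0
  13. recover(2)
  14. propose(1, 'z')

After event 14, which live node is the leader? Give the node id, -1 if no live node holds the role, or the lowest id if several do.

1

e1 timeout(1): 1[cand,b=4,-]
e2 deliver 1→2: 2[foll,b=4,-]
e3 deliver 2→1: 1[lead,b=4,-]
e4 deliver 1→0: 0[foll,b=4,-]
e5 deliver 0→1: ·
e6 timeout(1): 1[cand,b=7,-]
e7 deliver 1→2: 2[foll,b=7,-]
e8 deliver 2→1: 1[lead,b=7,-]
e9 deliver 1→0: 0[foll,b=7,-]
e10 deliver 0→1: ·
e11 crash(2): 2[✗foll,b=7,-]
e12 deliver 1→0: ·
e13 recover(2): 2[foll,b=7,-]
e14 propose(1,'z'): ·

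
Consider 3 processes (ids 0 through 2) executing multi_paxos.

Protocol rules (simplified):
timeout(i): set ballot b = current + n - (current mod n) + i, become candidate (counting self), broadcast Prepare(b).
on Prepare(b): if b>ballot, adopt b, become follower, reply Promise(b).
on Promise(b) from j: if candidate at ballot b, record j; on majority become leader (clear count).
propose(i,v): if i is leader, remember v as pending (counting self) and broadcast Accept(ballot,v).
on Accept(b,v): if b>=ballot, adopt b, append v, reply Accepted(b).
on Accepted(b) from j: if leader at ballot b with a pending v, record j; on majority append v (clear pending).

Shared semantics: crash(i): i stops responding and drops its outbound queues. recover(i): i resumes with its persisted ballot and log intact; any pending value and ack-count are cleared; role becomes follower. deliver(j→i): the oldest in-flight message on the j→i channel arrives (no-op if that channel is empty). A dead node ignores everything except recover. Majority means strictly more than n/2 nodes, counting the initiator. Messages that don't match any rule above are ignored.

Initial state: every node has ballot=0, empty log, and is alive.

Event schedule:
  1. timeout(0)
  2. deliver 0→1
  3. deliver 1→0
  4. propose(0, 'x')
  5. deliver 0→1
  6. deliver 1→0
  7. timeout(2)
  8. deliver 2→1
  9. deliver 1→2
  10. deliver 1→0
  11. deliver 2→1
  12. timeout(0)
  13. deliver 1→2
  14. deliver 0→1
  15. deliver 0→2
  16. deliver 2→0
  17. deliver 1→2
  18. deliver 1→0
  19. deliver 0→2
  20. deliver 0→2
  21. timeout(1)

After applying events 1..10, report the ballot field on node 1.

5

e1 timeout(0): 0[cand,b=3,-]
e2 deliver 0→1: 1[foll,b=3,-]
e3 deliver 1→0: 0[lead,b=3,-]
e4 propose(0,'x'): ·
e5 deliver 0→1: 1[foll,b=3,x]
e6 deliver 1→0: 0[lead,b=3,x]
e7 timeout(2): 2[cand,b=5,-]
e8 deliver 2→1: 1[foll,b=5,x]
e9 deliver 1→2: 2[lead,b=5,-]
e10 deliver 1→0: ·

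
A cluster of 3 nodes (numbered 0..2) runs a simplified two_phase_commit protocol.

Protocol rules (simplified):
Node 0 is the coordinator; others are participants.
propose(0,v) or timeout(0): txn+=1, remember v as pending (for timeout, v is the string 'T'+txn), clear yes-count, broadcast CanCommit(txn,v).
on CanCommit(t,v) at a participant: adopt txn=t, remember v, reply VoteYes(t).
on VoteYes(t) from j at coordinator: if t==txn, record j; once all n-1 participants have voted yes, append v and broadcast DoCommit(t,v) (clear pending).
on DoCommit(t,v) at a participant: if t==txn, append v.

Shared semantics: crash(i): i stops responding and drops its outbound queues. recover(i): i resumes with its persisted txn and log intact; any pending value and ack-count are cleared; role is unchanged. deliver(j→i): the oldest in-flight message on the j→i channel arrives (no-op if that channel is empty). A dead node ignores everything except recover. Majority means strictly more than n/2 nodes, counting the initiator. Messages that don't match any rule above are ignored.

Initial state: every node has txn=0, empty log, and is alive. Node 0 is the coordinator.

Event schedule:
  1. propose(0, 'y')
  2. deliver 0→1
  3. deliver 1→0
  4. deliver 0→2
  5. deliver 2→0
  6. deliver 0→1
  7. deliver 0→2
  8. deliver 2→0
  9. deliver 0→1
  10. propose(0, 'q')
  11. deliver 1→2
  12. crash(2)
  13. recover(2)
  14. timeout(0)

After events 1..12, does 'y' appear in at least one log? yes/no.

after 1 — propose(0,'y'): n0:coor/t1/[-]
after 2 — deliver 0→1: n1:part/t1/[-]
after 3 — deliver 1→0: ·
after 4 — deliver 0→2: n2:part/t1/[-]
after 5 — deliver 2→0: n0:coor/t1/[y]
after 6 — deliver 0→1: n1:part/t1/[y]
after 7 — deliver 0→2: n2:part/t1/[y]
after 8 — deliver 2→0: ·
after 9 — deliver 0→1: ·
after 10 — propose(0,'q'): n0:coor/t2/[y]
after 11 — deliver 1→2: ·
after 12 — crash(2): n2:✗part/t1/[y]

yes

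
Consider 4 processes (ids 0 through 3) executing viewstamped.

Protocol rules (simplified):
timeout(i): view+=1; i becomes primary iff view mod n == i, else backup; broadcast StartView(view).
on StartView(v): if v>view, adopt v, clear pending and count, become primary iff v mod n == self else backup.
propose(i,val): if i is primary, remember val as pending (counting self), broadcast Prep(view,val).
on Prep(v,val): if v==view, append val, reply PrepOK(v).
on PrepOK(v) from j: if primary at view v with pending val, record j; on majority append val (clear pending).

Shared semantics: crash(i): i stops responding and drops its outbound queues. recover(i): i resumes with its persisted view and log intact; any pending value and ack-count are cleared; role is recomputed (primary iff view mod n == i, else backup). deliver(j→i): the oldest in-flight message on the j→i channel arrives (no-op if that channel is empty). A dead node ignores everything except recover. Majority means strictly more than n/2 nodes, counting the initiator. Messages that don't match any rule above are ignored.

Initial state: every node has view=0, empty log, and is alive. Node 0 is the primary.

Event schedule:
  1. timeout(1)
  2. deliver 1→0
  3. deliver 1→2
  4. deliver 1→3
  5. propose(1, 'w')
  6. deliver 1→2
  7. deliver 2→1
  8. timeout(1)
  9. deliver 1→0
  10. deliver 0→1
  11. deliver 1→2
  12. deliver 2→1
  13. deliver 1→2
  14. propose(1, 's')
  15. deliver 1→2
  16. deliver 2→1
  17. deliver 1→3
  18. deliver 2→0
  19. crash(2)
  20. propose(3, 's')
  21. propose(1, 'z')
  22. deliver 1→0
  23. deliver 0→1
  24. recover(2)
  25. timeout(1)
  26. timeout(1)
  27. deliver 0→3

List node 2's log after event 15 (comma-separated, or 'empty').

after 1 — timeout(1): n1:prim/v1/[-]
after 2 — deliver 1→0: n0:back/v1/[-]
after 3 — deliver 1→2: n2:back/v1/[-]
after 4 — deliver 1→3: n3:back/v1/[-]
after 5 — propose(1,'w'): ·
after 6 — deliver 1→2: n2:back/v1/[w]
after 7 — deliver 2→1: ·
after 8 — timeout(1): n1:back/v2/[-]
after 9 — deliver 1→0: n0:back/v1/[w]
after 10 — deliver 0→1: ·
after 11 — deliver 1→2: n2:prim/v2/[w]
after 12 — deliver 2→1: ·
after 13 — deliver 1→2: ·
after 14 — propose(1,'s'): ·
after 15 — deliver 1→2: ·

w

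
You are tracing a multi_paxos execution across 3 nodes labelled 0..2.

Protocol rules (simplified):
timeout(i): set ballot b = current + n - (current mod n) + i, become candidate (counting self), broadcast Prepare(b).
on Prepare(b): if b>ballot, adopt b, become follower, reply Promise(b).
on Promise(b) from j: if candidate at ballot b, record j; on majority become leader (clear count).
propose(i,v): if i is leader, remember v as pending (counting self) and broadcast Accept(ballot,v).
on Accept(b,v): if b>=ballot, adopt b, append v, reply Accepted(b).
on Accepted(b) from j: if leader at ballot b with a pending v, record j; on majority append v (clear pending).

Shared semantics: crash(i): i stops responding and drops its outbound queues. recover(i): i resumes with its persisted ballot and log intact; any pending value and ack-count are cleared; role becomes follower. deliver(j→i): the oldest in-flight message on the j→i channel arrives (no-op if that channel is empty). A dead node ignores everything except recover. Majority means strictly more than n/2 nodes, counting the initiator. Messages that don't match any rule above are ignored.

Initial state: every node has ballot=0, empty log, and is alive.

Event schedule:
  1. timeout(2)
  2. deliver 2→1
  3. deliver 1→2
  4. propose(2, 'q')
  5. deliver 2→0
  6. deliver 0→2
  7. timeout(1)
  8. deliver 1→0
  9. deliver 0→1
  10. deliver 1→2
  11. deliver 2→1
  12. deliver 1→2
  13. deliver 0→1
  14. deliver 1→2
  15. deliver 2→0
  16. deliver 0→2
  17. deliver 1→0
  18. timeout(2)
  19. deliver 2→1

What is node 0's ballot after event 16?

7

1. timeout(2):  <2:cand b5 ->
2. deliver 2→1:  <1:foll b5 ->
3. deliver 1→2:  <2:lead b5 ->
4. propose(2,'q'):  nop
5. deliver 2→0:  <0:foll b5 ->
6. deliver 0→2:  nop
7. timeout(1):  <1:cand b7 ->
8. deliver 1→0:  <0:foll b7 ->
9. deliver 0→1:  <1:lead b7 ->
10. deliver 1→2:  <2:foll b7 ->
11. deliver 2→1:  nop
12. deliver 1→2:  nop
13. deliver 0→1:  nop
14. deliver 1→2:  nop
15. deliver 2→0:  nop
16. deliver 0→2:  nop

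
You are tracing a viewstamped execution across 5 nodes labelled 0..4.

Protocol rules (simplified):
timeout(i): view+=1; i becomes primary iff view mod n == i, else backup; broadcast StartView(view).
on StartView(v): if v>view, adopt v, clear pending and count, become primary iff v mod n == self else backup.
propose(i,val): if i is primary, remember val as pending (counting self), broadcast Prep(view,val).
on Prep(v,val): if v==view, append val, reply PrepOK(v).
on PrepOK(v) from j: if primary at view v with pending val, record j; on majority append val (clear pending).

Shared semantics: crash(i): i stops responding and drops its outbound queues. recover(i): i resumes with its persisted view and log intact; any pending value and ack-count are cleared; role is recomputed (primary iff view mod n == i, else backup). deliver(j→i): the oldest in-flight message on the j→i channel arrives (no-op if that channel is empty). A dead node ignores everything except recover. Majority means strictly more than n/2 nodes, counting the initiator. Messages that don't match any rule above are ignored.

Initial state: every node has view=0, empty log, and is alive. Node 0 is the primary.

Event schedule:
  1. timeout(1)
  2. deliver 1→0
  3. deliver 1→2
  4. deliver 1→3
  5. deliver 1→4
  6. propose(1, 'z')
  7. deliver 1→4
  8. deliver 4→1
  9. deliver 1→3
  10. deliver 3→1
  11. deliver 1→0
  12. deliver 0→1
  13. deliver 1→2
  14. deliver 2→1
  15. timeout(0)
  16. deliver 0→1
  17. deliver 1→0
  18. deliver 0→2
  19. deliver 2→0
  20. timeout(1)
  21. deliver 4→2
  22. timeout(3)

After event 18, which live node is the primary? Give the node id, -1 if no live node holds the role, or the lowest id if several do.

step 1 timeout(1): 1={prim,v=1,log=-}
step 2 deliver 1→0: 0={back,v=1,log=-}
step 3 deliver 1→2: 2={back,v=1,log=-}
step 4 deliver 1→3: 3={back,v=1,log=-}
step 5 deliver 1→4: 4={back,v=1,log=-}
step 6 propose(1,'z'): —
step 7 deliver 1→4: 4={back,v=1,log=z}
step 8 deliver 4→1: —
step 9 deliver 1→3: 3={back,v=1,log=z}
step 10 deliver 3→1: 1={prim,v=1,log=z}
step 11 deliver 1→0: 0={back,v=1,log=z}
step 12 deliver 0→1: —
step 13 deliver 1→2: 2={back,v=1,log=z}
step 14 deliver 2→1: —
step 15 timeout(0): 0={back,v=2,log=z}
step 16 deliver 0→1: 1={back,v=2,log=z}
step 17 deliver 1→0: —
step 18 deliver 0→2: 2={prim,v=2,log=z}

2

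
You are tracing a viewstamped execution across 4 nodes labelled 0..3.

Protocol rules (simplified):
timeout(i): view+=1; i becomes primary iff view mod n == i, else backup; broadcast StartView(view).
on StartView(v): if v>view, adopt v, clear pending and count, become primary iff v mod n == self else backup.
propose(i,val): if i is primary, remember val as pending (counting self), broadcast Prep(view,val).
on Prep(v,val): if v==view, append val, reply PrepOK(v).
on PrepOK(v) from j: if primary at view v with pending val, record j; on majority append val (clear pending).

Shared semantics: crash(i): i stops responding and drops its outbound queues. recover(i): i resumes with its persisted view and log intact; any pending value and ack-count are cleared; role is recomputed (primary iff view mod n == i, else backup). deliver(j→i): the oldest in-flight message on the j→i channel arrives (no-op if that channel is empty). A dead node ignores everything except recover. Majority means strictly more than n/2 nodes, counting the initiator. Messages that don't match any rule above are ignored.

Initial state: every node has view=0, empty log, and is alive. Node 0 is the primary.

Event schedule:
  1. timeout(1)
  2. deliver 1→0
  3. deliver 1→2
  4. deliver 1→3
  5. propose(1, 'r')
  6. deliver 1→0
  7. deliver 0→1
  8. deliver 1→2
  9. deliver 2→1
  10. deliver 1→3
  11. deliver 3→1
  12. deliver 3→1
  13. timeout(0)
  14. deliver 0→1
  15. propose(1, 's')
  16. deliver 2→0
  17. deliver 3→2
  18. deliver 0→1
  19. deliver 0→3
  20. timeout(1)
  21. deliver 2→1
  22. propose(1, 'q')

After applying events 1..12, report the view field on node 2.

1

step 1 timeout(1): 1={prim,v=1,log=-}
step 2 deliver 1→0: 0={back,v=1,log=-}
step 3 deliver 1→2: 2={back,v=1,log=-}
step 4 deliver 1→3: 3={back,v=1,log=-}
step 5 propose(1,'r'): —
step 6 deliver 1→0: 0={back,v=1,log=r}
step 7 deliver 0→1: —
step 8 deliver 1→2: 2={back,v=1,log=r}
step 9 deliver 2→1: 1={prim,v=1,log=r}
step 10 deliver 1→3: 3={back,v=1,log=r}
step 11 deliver 3→1: —
step 12 deliver 3→1: —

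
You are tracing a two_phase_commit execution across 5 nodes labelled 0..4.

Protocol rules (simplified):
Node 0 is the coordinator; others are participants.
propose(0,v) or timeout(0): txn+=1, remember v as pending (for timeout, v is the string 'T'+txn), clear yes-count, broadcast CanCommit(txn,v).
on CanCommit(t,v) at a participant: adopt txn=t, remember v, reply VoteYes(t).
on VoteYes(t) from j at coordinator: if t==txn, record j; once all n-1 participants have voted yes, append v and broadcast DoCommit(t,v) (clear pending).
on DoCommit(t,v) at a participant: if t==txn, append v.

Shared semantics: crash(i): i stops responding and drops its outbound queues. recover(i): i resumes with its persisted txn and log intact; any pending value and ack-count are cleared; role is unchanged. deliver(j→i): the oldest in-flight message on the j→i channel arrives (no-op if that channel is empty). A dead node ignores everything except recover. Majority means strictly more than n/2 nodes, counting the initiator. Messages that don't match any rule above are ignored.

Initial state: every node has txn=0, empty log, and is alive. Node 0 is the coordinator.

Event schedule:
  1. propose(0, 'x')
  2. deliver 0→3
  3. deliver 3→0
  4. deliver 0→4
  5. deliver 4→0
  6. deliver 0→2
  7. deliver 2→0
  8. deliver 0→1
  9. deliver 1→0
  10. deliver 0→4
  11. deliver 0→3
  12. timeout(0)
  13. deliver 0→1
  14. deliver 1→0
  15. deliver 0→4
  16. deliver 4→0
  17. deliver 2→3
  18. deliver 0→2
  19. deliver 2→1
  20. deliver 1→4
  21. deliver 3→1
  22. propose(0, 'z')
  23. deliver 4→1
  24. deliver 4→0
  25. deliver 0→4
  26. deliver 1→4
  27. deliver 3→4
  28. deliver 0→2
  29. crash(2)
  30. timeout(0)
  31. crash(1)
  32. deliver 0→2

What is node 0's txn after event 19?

[1] propose(0,'x') → N0(coor t1 [-])
[2] deliver 0→3 → N3(part t1 [-])
[3] deliver 3→0 → ∅
[4] deliver 0→4 → N4(part t1 [-])
[5] deliver 4→0 → ∅
[6] deliver 0→2 → N2(part t1 [-])
[7] deliver 2→0 → ∅
[8] deliver 0→1 → N1(part t1 [-])
[9] deliver 1→0 → N0(coor t1 [x])
[10] deliver 0→4 → N4(part t1 [x])
[11] deliver 0→3 → N3(part t1 [x])
[12] timeout(0) → N0(coor t2 [x])
[13] deliver 0→1 → N1(part t1 [x])
[14] deliver 1→0 → ∅
[15] deliver 0→4 → N4(part t2 [x])
[16] deliver 4→0 → ∅
[17] deliver 2→3 → ∅
[18] deliver 0→2 → N2(part t1 [x])
[19] deliver 2→1 → ∅

2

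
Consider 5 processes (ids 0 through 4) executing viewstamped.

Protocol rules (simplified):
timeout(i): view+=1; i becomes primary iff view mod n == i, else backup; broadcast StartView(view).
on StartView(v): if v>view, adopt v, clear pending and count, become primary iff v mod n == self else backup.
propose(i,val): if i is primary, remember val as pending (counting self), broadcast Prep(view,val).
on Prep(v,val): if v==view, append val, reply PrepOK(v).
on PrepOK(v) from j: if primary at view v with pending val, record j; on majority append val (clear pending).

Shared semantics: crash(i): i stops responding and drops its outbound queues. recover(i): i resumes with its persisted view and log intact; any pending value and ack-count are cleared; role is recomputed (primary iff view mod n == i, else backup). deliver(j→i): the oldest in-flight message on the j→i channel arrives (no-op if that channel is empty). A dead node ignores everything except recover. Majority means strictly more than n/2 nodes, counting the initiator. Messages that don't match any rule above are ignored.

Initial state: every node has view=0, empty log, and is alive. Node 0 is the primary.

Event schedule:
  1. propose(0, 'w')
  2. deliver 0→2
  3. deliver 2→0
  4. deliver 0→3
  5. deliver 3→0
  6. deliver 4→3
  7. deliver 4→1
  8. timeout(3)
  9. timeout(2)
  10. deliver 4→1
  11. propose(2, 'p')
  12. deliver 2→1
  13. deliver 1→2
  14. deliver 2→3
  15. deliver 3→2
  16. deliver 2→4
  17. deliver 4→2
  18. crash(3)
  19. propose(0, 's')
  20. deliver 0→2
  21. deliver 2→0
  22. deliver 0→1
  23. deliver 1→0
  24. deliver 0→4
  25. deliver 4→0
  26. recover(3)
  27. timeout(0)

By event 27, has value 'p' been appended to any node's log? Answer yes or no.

e1 propose(0,'w'): ·
e2 deliver 0→2: 2[back,v=0,w]
e3 deliver 2→0: ·
e4 deliver 0→3: 3[back,v=0,w]
e5 deliver 3→0: 0[prim,v=0,w]
e6 deliver 4→3: ·
e7 deliver 4→1: ·
e8 timeout(3): 3[back,v=1,w]
e9 timeout(2): 2[back,v=1,w]
e10 deliver 4→1: ·
e11 propose(2,'p'): ·
e12 deliver 2→1: 1[prim,v=1,-]
e13 deliver 1→2: ·
e14 deliver 2→3: ·
e15 deliver 3→2: ·
e16 deliver 2→4: 4[back,v=1,-]
e17 deliver 4→2: ·
e18 crash(3): 3[✗back,v=1,w]
e19 propose(0,'s'): ·
e20 deliver 0→2: ·
e21 deliver 2→0: 0[back,v=1,w]
e22 deliver 0→1: ·
e23 deliver 1→0: ·
e24 deliver 0→4: ·
e25 deliver 4→0: ·
e26 recover(3): 3[back,v=1,w]
e27 timeout(0): 0[back,v=2,w]

no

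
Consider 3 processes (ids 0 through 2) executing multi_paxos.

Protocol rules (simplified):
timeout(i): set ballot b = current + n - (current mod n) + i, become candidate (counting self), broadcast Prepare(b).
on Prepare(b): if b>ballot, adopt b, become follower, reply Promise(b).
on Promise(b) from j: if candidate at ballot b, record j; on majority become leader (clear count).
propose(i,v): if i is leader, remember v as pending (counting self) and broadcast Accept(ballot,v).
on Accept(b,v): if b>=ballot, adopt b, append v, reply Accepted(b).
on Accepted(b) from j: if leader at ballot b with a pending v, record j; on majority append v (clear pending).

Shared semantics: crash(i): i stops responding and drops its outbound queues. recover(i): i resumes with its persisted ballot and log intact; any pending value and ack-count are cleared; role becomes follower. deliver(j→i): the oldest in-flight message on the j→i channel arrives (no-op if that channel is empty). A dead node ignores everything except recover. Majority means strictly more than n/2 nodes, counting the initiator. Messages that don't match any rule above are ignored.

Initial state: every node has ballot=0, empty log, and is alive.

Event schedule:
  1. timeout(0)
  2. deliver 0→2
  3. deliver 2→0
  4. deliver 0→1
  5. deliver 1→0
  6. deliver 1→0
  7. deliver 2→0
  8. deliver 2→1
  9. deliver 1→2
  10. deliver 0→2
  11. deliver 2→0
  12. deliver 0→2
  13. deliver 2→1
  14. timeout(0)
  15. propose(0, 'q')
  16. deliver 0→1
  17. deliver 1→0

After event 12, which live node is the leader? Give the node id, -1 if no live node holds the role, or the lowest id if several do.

0

e1 timeout(0): 0[cand,b=3,-]
e2 deliver 0→2: 2[foll,b=3,-]
e3 deliver 2→0: 0[lead,b=3,-]
e4 deliver 0→1: 1[foll,b=3,-]
e5 deliver 1→0: ·
e6 deliver 1→0: ·
e7 deliver 2→0: ·
e8 deliver 2→1: ·
e9 deliver 1→2: ·
e10 deliver 0→2: ·
e11 deliver 2→0: ·
e12 deliver 0→2: ·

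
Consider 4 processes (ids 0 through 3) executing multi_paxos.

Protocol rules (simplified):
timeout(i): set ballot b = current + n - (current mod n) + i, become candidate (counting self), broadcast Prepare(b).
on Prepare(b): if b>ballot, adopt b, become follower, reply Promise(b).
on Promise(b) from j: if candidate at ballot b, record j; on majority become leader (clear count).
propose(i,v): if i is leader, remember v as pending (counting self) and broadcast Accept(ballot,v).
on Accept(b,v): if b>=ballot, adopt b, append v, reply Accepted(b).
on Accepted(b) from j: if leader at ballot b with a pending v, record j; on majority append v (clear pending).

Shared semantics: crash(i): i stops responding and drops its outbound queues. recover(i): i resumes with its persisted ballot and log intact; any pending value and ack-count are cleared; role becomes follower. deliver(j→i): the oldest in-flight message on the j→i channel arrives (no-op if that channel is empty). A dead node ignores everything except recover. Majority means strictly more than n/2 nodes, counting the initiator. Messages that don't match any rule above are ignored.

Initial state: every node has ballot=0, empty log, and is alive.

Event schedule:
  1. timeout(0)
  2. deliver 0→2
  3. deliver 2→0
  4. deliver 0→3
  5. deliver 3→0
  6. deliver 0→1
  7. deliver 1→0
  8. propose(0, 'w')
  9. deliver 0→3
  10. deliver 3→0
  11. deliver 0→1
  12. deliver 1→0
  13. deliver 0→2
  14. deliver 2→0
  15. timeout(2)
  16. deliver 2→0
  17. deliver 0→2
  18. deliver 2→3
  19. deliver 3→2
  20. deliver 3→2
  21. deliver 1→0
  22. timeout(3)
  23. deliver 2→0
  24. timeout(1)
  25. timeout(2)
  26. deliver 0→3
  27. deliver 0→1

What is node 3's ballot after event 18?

10

step 1 timeout(0): 0={cand,b=4,log=-}
step 2 deliver 0→2: 2={foll,b=4,log=-}
step 3 deliver 2→0: —
step 4 deliver 0→3: 3={foll,b=4,log=-}
step 5 deliver 3→0: 0={lead,b=4,log=-}
step 6 deliver 0→1: 1={foll,b=4,log=-}
step 7 deliver 1→0: —
step 8 propose(0,'w'): —
step 9 deliver 0→3: 3={foll,b=4,log=w}
step 10 deliver 3→0: —
step 11 deliver 0→1: 1={foll,b=4,log=w}
step 12 deliver 1→0: 0={lead,b=4,log=w}
step 13 deliver 0→2: 2={foll,b=4,log=w}
step 14 deliver 2→0: —
step 15 timeout(2): 2={cand,b=10,log=w}
step 16 deliver 2→0: 0={foll,b=10,log=w}
step 17 deliver 0→2: —
step 18 deliver 2→3: 3={foll,b=10,log=w}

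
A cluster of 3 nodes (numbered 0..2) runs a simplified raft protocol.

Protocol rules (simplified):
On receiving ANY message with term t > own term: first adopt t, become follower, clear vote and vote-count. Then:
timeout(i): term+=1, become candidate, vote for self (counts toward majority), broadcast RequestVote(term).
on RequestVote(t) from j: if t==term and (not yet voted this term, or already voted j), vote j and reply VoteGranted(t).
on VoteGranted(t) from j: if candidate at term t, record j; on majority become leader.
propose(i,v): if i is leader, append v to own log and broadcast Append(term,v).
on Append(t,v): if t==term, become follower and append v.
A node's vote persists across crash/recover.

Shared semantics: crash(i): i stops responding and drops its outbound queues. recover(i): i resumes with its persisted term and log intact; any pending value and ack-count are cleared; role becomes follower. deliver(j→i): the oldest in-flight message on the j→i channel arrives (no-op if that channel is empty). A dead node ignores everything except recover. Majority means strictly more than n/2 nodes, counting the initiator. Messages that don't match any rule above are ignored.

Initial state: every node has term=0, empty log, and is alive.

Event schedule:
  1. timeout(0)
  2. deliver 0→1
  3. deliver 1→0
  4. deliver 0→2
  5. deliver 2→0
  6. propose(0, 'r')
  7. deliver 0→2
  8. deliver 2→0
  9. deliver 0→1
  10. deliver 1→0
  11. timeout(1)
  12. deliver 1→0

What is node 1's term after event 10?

1

[1] timeout(0) → N0(cand t1 [-])
[2] deliver 0→1 → N1(foll t1 [-])
[3] deliver 1→0 → N0(lead t1 [-])
[4] deliver 0→2 → N2(foll t1 [-])
[5] deliver 2→0 → ∅
[6] propose(0,'r') → N0(lead t1 [r])
[7] deliver 0→2 → N2(foll t1 [r])
[8] deliver 2→0 → ∅
[9] deliver 0→1 → N1(foll t1 [r])
[10] deliver 1→0 → ∅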